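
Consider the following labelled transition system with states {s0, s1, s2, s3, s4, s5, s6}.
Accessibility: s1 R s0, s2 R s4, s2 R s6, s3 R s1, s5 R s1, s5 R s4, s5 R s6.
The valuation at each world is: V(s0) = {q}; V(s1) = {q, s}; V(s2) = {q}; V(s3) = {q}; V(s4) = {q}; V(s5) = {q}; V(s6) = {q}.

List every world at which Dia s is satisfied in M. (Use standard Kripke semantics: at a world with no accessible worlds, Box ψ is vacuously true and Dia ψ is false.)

s3, s5

Recall that Dia ψ holds at a world iff ψ holds at some accessible world.
Let φ = Dia s. Evaluate φ at each world:
  s0 (successors ∅): φ is false.
  s1 (successors {s0}): φ is false.
  s2 (successors {s4, s6}): φ is false.
  s3 (successors {s1}): φ is true.
  s4 (successors ∅): φ is false.
  s5 (successors {s1, s4, s6}): φ is true.
  s6 (successors ∅): φ is false.
For instance, at s3:
  At s3: Dia s requires s at some successor in {s1}.
    s holds at s1, so Dia s is true at s3.
Satisfying worlds: {s3, s5}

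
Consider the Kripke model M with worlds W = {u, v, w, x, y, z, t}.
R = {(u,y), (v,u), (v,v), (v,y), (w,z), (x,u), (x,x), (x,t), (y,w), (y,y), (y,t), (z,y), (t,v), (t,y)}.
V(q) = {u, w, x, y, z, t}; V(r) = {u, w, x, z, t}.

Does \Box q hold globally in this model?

Let φ = \Box q. Evaluate φ at each world:
  u (successors {y}): φ is true.
  v (successors {u, v, y}): φ is false.
  w (successors {z}): φ is true.
  x (successors {u, x, t}): φ is true.
  y (successors {w, y, t}): φ is true.
  z (successors {y}): φ is true.
  t (successors {v, y}): φ is false.
Detail at v (counterexample):
  At v: \Box q requires q at every successor {u, v, y}.
    q fails at v, so \Box q is false at v.

No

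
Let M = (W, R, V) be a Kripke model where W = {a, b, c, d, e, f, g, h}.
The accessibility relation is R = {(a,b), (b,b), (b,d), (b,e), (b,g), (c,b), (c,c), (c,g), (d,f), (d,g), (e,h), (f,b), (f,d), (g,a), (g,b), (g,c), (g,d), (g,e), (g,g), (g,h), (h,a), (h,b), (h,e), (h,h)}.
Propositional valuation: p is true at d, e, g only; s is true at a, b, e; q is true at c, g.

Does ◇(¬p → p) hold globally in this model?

Let φ = ◇(¬p → p). Evaluate φ at each world:
  a (successors {b}): φ is false.
  b (successors {b, d, e, g}): φ is true.
  c (successors {b, c, g}): φ is true.
  d (successors {f, g}): φ is true.
  e (successors {h}): φ is false.
  f (successors {b, d}): φ is true.
  g (successors {a, b, c, d, e, g, h}): φ is true.
  h (successors {a, b, e, h}): φ is true.
Detail at a (counterexample):
  At a: ◇(¬p → p) requires ¬p → p at some successor in {b}.
    At b: ¬p → p is false.
  So ◇(¬p → p) is false at a.

No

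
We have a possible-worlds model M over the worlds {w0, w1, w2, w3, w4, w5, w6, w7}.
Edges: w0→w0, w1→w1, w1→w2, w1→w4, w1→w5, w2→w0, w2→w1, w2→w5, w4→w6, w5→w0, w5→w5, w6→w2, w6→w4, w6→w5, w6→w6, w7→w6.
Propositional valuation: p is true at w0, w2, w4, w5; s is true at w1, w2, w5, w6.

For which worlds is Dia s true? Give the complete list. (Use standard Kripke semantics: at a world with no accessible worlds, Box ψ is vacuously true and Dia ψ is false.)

Let φ = Dia s. Evaluate φ at each world:
  w0 (successors {w0}): φ is false.
  w1 (successors {w1, w2, w4, w5}): φ is true.
  w2 (successors {w0, w1, w5}): φ is true.
  w3 (successors ∅): φ is false.
  w4 (successors {w6}): φ is true.
  w5 (successors {w0, w5}): φ is true.
  w6 (successors {w2, w4, w5, w6}): φ is true.
  w7 (successors {w6}): φ is true.
For instance, at w5:
  At w5: Dia s requires s at some successor in {w0, w5}.
    s holds at w5, so Dia s is true at w5.
Satisfying worlds: {w1, w2, w4, w5, w6, w7}

w1, w2, w4, w5, w6, w7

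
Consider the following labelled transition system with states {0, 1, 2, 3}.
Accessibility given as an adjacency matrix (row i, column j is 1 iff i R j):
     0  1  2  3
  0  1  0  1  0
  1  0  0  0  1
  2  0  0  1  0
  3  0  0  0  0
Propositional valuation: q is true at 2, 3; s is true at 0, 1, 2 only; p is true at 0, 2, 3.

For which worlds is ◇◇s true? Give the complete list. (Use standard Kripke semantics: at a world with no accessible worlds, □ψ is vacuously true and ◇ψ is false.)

0, 2

Let φ = ◇◇s. Evaluate φ at each world:
  0 (successors {0, 2}): φ is true.
  1 (successors {3}): φ is false.
  2 (successors {2}): φ is true.
  3 (successors ∅): φ is false.
For instance, at 1:
  At 1: ◇◇s requires ◇s at some successor in {3}.
    At 3: ◇s is false.
  So ◇◇s is false at 1.
Satisfying worlds: {0, 2}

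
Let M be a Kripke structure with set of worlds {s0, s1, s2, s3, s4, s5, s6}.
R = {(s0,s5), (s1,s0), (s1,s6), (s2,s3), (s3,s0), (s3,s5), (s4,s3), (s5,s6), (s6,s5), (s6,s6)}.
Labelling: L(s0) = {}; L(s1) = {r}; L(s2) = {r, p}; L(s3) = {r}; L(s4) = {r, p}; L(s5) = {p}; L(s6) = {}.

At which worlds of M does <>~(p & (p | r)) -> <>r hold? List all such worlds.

Recall that <>ψ holds at a world iff ψ holds at some accessible world.
Let φ = <>~(p & (p | r)) -> <>r. Evaluate φ at each world:
  s0 (successors {s5}): φ is true.
  s1 (successors {s0, s6}): φ is false.
  s2 (successors {s3}): φ is true.
  s3 (successors {s0, s5}): φ is false.
  s4 (successors {s3}): φ is true.
  s5 (successors {s6}): φ is false.
  s6 (successors {s5, s6}): φ is false.
For instance, at s2:
  At s2: <>~(p & (p | r)) is true, <>r is true, so <>~(p & (p | r)) -> <>r is true.
    At s2: <>~(p & (p | r)) requires ~(p & (p | r)) at some successor in {s3}.
      ~(p & (p | r)) holds at s3, so <>~(p & (p | r)) is true at s2.
    At s2: <>r requires r at some successor in {s3}.
      r holds at s3, so <>r is true at s2.
Satisfying worlds: {s0, s2, s4}

s0, s2, s4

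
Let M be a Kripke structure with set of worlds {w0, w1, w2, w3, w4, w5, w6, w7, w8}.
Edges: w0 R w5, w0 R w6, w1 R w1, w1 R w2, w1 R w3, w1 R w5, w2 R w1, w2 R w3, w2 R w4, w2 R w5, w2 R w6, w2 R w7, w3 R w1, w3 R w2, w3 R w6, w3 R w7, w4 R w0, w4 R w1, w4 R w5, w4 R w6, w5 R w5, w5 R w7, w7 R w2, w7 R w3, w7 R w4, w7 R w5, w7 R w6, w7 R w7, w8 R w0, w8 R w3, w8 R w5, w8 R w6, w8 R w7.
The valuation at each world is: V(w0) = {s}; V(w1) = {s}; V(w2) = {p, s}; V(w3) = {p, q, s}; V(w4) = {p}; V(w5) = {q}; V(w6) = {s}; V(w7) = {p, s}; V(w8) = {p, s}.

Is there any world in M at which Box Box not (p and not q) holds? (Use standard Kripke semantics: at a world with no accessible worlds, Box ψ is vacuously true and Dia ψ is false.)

Yes

Let φ = Box Box not (p and not q). Evaluate φ at each world:
  w0 (successors {w5, w6}): φ is false.
  w1 (successors {w1, w2, w3, w5}): φ is false.
  w2 (successors {w1, w3, w4, w5, w6, w7}): φ is false.
  w3 (successors {w1, w2, w6, w7}): φ is false.
  w4 (successors {w0, w1, w5, w6}): φ is false.
  w5 (successors {w5, w7}): φ is false.
  w6 (successors ∅): φ is true.
  w7 (successors {w2, w3, w4, w5, w6, w7}): φ is false.
  w8 (successors {w0, w3, w5, w6, w7}): φ is false.
Detail at w6 (witness):
  At w6: no accessible worlds, so Box Box not (p and not q) holds vacuously.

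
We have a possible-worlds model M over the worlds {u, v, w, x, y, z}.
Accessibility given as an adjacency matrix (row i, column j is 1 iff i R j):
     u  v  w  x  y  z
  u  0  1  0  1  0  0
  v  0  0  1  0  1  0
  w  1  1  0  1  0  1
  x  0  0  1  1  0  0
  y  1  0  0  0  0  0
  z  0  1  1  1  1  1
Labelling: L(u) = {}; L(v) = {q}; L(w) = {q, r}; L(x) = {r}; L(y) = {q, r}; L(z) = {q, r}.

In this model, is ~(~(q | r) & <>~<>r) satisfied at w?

At w: ~(q | r) & <>~<>r is false, so ~(~(q | r) & <>~<>r) is true.
  At w: ~(q | r) is false, <>~<>r is false, so ~(q | r) & <>~<>r is false.
    At w: <>~<>r requires ~<>r at some successor in {u, v, x, z}.
      At u: ~<>r is false.
      At v: ~<>r is false.
      At x: ~<>r is false.
      At z: ~<>r is false.
    So <>~<>r is false at w.

Yes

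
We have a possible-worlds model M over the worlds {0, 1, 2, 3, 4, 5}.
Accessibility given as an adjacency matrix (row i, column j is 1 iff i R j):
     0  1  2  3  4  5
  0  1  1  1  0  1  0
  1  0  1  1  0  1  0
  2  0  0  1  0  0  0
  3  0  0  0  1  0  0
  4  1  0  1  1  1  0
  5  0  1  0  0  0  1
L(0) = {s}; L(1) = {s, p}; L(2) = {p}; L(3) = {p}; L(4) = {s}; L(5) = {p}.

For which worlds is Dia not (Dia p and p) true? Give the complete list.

Recall that Dia ψ holds at a world iff ψ holds at some accessible world.
Let φ = Dia not (Dia p and p). Evaluate φ at each world:
  0 (successors {0, 1, 2, 4}): φ is true.
  1 (successors {1, 2, 4}): φ is true.
  2 (successors {2}): φ is false.
  3 (successors {3}): φ is false.
  4 (successors {0, 2, 3, 4}): φ is true.
  5 (successors {1, 5}): φ is false.
For instance, at 0:
  At 0: Dia not (Dia p and p) requires not (Dia p and p) at some successor in {0, 1, 2, 4}.
    not (Dia p and p) holds at 0, so Dia not (Dia p and p) is true at 0.
      At 0: Dia p and p is false, so not (Dia p and p) is true.
Satisfying worlds: {0, 1, 4}

0, 1, 4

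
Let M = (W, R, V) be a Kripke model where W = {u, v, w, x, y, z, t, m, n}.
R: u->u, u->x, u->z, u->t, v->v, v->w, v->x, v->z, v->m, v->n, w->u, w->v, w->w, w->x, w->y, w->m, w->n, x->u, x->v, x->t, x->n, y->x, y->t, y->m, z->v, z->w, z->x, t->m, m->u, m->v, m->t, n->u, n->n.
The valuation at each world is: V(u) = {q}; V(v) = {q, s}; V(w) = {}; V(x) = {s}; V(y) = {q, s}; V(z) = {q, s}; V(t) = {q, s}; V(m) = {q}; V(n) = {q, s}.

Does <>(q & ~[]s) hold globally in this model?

Yes

Let φ = <>(q & ~[]s). Evaluate φ at each world:
  u (successors {u, x, z, t}): φ is true.
  v (successors {v, w, x, z, m, n}): φ is true.
  w (successors {u, v, w, x, y, m, n}): φ is true.
  x (successors {u, v, t, n}): φ is true.
  y (successors {x, t, m}): φ is true.
  z (successors {v, w, x}): φ is true.
  t (successors {m}): φ is true.
  m (successors {u, v, t}): φ is true.
  n (successors {u, n}): φ is true.
For instance, at n:
  At n: <>(q & ~[]s) requires q & ~[]s at some successor in {u, n}.
    q & ~[]s holds at u, so <>(q & ~[]s) is true at n.
      At u: q is true, ~[]s is true, so q & ~[]s is true.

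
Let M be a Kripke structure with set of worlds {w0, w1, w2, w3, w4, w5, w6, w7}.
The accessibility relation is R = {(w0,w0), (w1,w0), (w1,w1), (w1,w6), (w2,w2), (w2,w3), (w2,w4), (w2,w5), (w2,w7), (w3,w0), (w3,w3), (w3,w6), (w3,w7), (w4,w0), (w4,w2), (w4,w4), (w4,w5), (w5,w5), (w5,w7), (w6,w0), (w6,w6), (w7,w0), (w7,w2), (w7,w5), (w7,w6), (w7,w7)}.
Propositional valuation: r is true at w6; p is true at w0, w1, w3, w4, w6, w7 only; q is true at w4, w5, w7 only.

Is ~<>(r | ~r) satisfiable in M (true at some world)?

Let φ = ~<>(r | ~r). Evaluate φ at each world:
  w0 (successors {w0}): φ is false.
  w1 (successors {w0, w1, w6}): φ is false.
  w2 (successors {w2, w3, w4, w5, w7}): φ is false.
  w3 (successors {w0, w3, w6, w7}): φ is false.
  w4 (successors {w0, w2, w4, w5}): φ is false.
  w5 (successors {w5, w7}): φ is false.
  w6 (successors {w0, w6}): φ is false.
  w7 (successors {w0, w2, w5, w6, w7}): φ is false.
For instance, at w4:
  At w4: <>(r | ~r) is true, so ~<>(r | ~r) is false.
    At w4: <>(r | ~r) requires r | ~r at some successor in {w0, w2, w4, w5}.
      r | ~r holds at w0, so <>(r | ~r) is true at w4.

No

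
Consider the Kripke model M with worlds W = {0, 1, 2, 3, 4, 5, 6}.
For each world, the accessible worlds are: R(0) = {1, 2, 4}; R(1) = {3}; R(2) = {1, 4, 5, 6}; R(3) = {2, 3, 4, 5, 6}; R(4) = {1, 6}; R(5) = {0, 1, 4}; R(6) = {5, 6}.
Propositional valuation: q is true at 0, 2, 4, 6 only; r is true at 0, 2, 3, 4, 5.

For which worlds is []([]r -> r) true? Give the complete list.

1, 3, 6

Let φ = []([]r -> r). Evaluate φ at each world:
  0 (successors {1, 2, 4}): φ is false.
  1 (successors {3}): φ is true.
  2 (successors {1, 4, 5, 6}): φ is false.
  3 (successors {2, 3, 4, 5, 6}): φ is true.
  4 (successors {1, 6}): φ is false.
  5 (successors {0, 1, 4}): φ is false.
  6 (successors {5, 6}): φ is true.
For instance, at 1:
  At 1: []([]r -> r) requires []r -> r at every successor {3}.
      At 3: []r is false, r is true, so []r -> r is true.
  So []([]r -> r) is true at 1.
Satisfying worlds: {1, 3, 6}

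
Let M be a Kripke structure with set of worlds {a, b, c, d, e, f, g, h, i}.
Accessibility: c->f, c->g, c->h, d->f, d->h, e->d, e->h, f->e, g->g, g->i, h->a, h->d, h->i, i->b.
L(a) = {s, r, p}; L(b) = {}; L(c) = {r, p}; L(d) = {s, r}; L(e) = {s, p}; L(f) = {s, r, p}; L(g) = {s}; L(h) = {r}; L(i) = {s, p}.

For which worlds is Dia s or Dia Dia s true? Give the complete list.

c, d, e, f, g, h

Let φ = Dia s or Dia Dia s. Evaluate φ at each world:
  a (successors ∅): φ is false.
  b (successors ∅): φ is false.
  c (successors {f, g, h}): φ is true.
  d (successors {f, h}): φ is true.
  e (successors {d, h}): φ is true.
  f (successors {e}): φ is true.
  g (successors {g, i}): φ is true.
  h (successors {a, d, i}): φ is true.
  i (successors {b}): φ is false.
For instance, at f:
  At f: Dia s is true, Dia Dia s is true, so Dia s or Dia Dia s is true.
    At f: Dia s requires s at some successor in {e}.
      s holds at e, so Dia s is true at f.
    At f: Dia Dia s requires Dia s at some successor in {e}.
      Dia s holds at e, so Dia Dia s is true at f.
Satisfying worlds: {c, d, e, f, g, h}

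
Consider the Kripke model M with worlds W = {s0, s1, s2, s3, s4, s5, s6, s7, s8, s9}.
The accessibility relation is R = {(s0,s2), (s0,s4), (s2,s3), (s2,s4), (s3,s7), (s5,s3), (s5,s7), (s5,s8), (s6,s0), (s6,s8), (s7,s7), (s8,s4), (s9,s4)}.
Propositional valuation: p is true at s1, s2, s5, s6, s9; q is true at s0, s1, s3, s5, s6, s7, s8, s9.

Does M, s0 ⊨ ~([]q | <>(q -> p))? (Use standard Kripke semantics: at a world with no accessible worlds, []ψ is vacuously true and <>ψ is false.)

No

Recall that []ψ holds at a world iff ψ holds at every accessible world, and <>ψ holds iff ψ holds at some accessible world.
At s0: []q | <>(q -> p) is true, so ~([]q | <>(q -> p)) is false.
  At s0: []q is false, <>(q -> p) is true, so []q | <>(q -> p) is true.
    At s0: []q requires q at every successor {s2, s4}.
      q fails at s2, so []q is false at s0.
    At s0: <>(q -> p) requires q -> p at some successor in {s2, s4}.
      q -> p holds at s2, so <>(q -> p) is true at s0.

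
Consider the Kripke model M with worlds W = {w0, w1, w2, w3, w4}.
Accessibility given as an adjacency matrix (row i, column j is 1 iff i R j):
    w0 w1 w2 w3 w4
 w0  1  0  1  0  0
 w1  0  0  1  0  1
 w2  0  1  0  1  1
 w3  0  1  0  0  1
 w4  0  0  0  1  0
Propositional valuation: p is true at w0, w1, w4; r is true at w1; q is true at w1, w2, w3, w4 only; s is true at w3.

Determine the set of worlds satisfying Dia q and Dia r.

w2, w3

Recall that Dia ψ holds at a world iff ψ holds at some accessible world.
Let φ = Dia q and Dia r. Evaluate φ at each world:
  w0 (successors {w0, w2}): φ is false.
  w1 (successors {w2, w4}): φ is false.
  w2 (successors {w1, w3, w4}): φ is true.
  w3 (successors {w1, w4}): φ is true.
  w4 (successors {w3}): φ is false.
For instance, at w2:
  At w2: Dia q is true, Dia r is true, so Dia q and Dia r is true.
    At w2: Dia q requires q at some successor in {w1, w3, w4}.
      q holds at w1, so Dia q is true at w2.
    At w2: Dia r requires r at some successor in {w1, w3, w4}.
      r holds at w1, so Dia r is true at w2.
Satisfying worlds: {w2, w3}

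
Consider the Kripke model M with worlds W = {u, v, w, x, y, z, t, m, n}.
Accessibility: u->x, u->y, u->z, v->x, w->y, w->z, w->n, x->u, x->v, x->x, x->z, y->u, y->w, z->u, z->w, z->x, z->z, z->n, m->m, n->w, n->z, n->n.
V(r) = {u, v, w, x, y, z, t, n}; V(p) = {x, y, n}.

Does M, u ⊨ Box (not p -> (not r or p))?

At u: Box (not p -> (not r or p)) requires not p -> (not r or p) at every successor {x, y, z}.
  not p -> (not r or p) fails at z, so Box (not p -> (not r or p)) is false at u.

No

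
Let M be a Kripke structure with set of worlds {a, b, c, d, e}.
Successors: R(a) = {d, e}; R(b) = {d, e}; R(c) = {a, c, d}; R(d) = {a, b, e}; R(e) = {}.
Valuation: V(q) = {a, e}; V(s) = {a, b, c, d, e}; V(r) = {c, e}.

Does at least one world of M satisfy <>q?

Recall that <>ψ holds at a world iff ψ holds at some accessible world.
Let φ = <>q. Evaluate φ at each world:
  a (successors {d, e}): φ is true.
  b (successors {d, e}): φ is true.
  c (successors {a, c, d}): φ is true.
  d (successors {a, b, e}): φ is true.
  e (successors ∅): φ is false.
Detail at a (witness):
  At a: <>q requires q at some successor in {d, e}.
    q holds at e, so <>q is true at a.

Yes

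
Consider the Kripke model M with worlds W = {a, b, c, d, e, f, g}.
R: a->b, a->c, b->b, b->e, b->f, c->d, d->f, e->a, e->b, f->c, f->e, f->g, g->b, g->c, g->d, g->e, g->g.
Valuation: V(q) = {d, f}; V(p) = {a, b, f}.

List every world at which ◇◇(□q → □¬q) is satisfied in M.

a, b, c, d, e, f, g

Let φ = ◇◇(□q → □¬q). Evaluate φ at each world:
  a (successors {b, c}): φ is true.
  b (successors {b, e, f}): φ is true.
  c (successors {d}): φ is true.
  d (successors {f}): φ is true.
  e (successors {a, b}): φ is true.
  f (successors {c, e, g}): φ is true.
  g (successors {b, c, d, e, g}): φ is true.
For instance, at b:
  At b: ◇◇(□q → □¬q) requires ◇(□q → □¬q) at some successor in {b, e, f}.
    ◇(□q → □¬q) holds at b, so ◇◇(□q → □¬q) is true at b.
      At b: ◇(□q → □¬q) requires □q → □¬q at some successor in {b, e, f}.
        □q → □¬q holds at b, so ◇(□q → □¬q) is true at b.
Satisfying worlds: {a, b, c, d, e, f, g}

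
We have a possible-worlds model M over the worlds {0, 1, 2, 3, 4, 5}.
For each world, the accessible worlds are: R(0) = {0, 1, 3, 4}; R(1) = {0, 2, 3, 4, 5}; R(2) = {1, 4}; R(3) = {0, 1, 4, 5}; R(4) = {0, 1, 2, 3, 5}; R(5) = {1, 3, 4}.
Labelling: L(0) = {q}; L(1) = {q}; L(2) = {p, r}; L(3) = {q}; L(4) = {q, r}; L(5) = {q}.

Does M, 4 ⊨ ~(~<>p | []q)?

At 4: ~<>p | []q is false, so ~(~<>p | []q) is true.
  At 4: ~<>p is false, []q is false, so ~<>p | []q is false.
    At 4: <>p is true, so ~<>p is false.
      At 4: <>p requires p at some successor in {0, 1, 2, 3, 5}.
        p holds at 2, so <>p is true at 4.
    At 4: []q requires q at every successor {0, 1, 2, 3, 5}.
      q fails at 2, so []q is false at 4.

Yes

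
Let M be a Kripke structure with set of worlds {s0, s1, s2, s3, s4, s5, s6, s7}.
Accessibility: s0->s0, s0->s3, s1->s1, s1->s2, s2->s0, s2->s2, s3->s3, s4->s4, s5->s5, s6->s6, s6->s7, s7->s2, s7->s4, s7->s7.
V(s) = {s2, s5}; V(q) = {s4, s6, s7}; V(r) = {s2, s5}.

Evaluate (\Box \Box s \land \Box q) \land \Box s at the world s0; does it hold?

At s0: \Box \Box s \land \Box q is false, \Box s is false, so (\Box \Box s \land \Box q) \land \Box s is false.
  At s0: \Box \Box s is false, \Box q is false, so \Box \Box s \land \Box q is false.
    At s0: \Box \Box s requires \Box s at every successor {s0, s3}.
      \Box s fails at s0, so \Box \Box s is false at s0.
    At s0: \Box q requires q at every successor {s0, s3}.
      q fails at s0, so \Box q is false at s0.
  At s0: \Box s requires s at every successor {s0, s3}.
    s fails at s0, so \Box s is false at s0.

No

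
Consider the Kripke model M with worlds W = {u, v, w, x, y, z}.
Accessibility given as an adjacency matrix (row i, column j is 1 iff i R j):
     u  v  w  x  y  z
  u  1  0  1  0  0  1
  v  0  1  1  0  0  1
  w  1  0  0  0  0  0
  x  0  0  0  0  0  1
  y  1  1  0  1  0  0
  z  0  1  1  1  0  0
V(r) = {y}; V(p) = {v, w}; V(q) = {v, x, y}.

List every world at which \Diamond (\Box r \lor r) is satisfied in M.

none

Let φ = \Diamond (\Box r \lor r). Evaluate φ at each world:
  u (successors {u, w, z}): φ is false.
  v (successors {v, w, z}): φ is false.
  w (successors {u}): φ is false.
  x (successors {z}): φ is false.
  y (successors {u, v, x}): φ is false.
  z (successors {v, w, x}): φ is false.
For instance, at y:
  At y: \Diamond (\Box r \lor r) requires \Box r \lor r at some successor in {u, v, x}.
    At u: \Box r \lor r is false.
    At v: \Box r \lor r is false.
    At x: \Box r \lor r is false.
  So \Diamond (\Box r \lor r) is false at y.
Satisfying worlds: none.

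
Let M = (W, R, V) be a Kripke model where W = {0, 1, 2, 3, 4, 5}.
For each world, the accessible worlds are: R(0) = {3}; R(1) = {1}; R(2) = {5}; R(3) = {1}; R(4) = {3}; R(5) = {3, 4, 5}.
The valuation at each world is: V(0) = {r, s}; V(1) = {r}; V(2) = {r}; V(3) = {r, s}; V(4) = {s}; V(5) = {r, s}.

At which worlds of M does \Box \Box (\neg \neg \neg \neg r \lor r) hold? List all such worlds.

0, 1, 3, 4

Let φ = \Box \Box (\neg \neg \neg \neg r \lor r). Evaluate φ at each world:
  0 (successors {3}): φ is true.
  1 (successors {1}): φ is true.
  2 (successors {5}): φ is false.
  3 (successors {1}): φ is true.
  4 (successors {3}): φ is true.
  5 (successors {3, 4, 5}): φ is false.
For instance, at 5:
  At 5: \Box \Box (\neg \neg \neg \neg r \lor r) requires \Box (\neg \neg \neg \neg r \lor r) at every successor {3, 4, 5}.
    \Box (\neg \neg \neg \neg r \lor r) fails at 5, so \Box \Box (\neg \neg \neg \neg r \lor r) is false at 5.
      At 5: \Box (\neg \neg \neg \neg r \lor r) requires \neg \neg \neg \neg r \lor r at every successor {3, 4, 5}.
        \neg \neg \neg \neg r \lor r fails at 4, so \Box (\neg \neg \neg \neg r \lor r) is false at 5.
Satisfying worlds: {0, 1, 3, 4}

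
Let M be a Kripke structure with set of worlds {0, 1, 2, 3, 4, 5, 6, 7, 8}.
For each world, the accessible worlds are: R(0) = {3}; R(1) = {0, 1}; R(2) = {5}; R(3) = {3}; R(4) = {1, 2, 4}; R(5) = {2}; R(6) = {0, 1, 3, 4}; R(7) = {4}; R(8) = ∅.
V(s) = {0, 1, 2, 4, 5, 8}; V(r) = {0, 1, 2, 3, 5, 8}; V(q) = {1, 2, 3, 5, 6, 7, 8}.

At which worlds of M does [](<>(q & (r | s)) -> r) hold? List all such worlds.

Let φ = [](<>(q & (r | s)) -> r). Evaluate φ at each world:
  0 (successors {3}): φ is true.
  1 (successors {0, 1}): φ is true.
  2 (successors {5}): φ is true.
  3 (successors {3}): φ is true.
  4 (successors {1, 2, 4}): φ is false.
  5 (successors {2}): φ is true.
  6 (successors {0, 1, 3, 4}): φ is false.
  7 (successors {4}): φ is false.
  8 (successors ∅): φ is true.
For instance, at 0:
  At 0: [](<>(q & (r | s)) -> r) requires <>(q & (r | s)) -> r at every successor {3}.
      At 3: <>(q & (r | s)) is true, r is true, so <>(q & (r | s)) -> r is true.
  So [](<>(q & (r | s)) -> r) is true at 0.
Satisfying worlds: {0, 1, 2, 3, 5, 8}

0, 1, 2, 3, 5, 8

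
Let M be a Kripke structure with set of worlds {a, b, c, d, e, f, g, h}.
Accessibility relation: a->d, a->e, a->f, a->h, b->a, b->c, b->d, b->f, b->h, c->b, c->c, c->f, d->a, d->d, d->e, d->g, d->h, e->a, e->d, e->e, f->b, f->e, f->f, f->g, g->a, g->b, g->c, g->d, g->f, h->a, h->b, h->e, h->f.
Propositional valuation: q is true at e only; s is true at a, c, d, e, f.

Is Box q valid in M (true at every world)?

Let φ = Box q. Evaluate φ at each world:
  a (successors {d, e, f, h}): φ is false.
  b (successors {a, c, d, f, h}): φ is false.
  c (successors {b, c, f}): φ is false.
  d (successors {a, d, e, g, h}): φ is false.
  e (successors {a, d, e}): φ is false.
  f (successors {b, e, f, g}): φ is false.
  g (successors {a, b, c, d, f}): φ is false.
  h (successors {a, b, e, f}): φ is false.
Detail at a (counterexample):
  At a: Box q requires q at every successor {d, e, f, h}.
    q fails at d, so Box q is false at a.

No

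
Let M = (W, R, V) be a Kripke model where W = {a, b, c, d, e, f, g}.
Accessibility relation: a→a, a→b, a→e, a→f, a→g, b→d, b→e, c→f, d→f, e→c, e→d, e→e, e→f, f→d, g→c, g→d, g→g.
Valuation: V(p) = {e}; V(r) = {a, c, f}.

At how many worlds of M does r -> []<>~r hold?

Recall that []ψ holds at a world iff ψ holds at every accessible world, and <>ψ holds iff ψ holds at some accessible world.
Let φ = r -> []<>~r. Evaluate φ at each world:
  a (successors {a, b, e, f, g}): φ is true.
  b (successors {d, e}): φ is true.
  c (successors {f}): φ is true.
  d (successors {f}): φ is true.
  e (successors {c, d, e, f}): φ is true.
  f (successors {d}): φ is false.
  g (successors {c, d, g}): φ is true.
For instance, at e:
  At e: r is false, []<>~r is false, so r -> []<>~r is true.
    At e: []<>~r requires <>~r at every successor {c, d, e, f}.
      <>~r fails at c, so []<>~r is false at e.
Satisfying worlds: {a, b, c, d, e, g}

6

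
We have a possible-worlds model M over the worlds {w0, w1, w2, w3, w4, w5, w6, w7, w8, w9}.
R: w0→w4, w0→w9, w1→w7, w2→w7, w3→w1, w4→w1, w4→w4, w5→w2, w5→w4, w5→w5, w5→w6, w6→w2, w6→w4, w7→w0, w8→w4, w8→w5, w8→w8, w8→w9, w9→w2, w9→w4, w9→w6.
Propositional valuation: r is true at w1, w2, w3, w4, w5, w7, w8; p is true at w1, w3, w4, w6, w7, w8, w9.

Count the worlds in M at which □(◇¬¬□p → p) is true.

Let φ = □(◇¬¬□p → p). Evaluate φ at each world:
  w0 (successors {w4, w9}): φ is true.
  w1 (successors {w7}): φ is true.
  w2 (successors {w7}): φ is true.
  w3 (successors {w1}): φ is true.
  w4 (successors {w1, w4}): φ is true.
  w5 (successors {w2, w4, w5, w6}): φ is false.
  w6 (successors {w2, w4}): φ is true.
  w7 (successors {w0}): φ is false.
  w8 (successors {w4, w5, w8, w9}): φ is false.
  w9 (successors {w2, w4, w6}): φ is true.
For instance, at w3:
  At w3: □(◇¬¬□p → p) requires ◇¬¬□p → p at every successor {w1}.
      At w1: ◇¬¬□p is false, p is true, so ◇¬¬□p → p is true.
  So □(◇¬¬□p → p) is true at w3.
Satisfying worlds: {w0, w1, w2, w3, w4, w6, w9}

7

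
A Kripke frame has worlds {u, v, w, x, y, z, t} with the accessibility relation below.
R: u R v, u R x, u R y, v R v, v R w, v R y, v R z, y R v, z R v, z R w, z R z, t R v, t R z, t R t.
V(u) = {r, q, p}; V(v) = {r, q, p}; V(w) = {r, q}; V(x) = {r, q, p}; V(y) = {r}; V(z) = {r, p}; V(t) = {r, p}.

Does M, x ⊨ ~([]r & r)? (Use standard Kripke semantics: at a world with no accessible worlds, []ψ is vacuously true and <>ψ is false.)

Recall that []ψ holds at a world iff ψ holds at every accessible world, and <>ψ holds iff ψ holds at some accessible world.
At x: []r & r is true, so ~([]r & r) is false.
  At x: []r is true, r is true, so []r & r is true.
    At x: no accessible worlds, so []r holds vacuously.

No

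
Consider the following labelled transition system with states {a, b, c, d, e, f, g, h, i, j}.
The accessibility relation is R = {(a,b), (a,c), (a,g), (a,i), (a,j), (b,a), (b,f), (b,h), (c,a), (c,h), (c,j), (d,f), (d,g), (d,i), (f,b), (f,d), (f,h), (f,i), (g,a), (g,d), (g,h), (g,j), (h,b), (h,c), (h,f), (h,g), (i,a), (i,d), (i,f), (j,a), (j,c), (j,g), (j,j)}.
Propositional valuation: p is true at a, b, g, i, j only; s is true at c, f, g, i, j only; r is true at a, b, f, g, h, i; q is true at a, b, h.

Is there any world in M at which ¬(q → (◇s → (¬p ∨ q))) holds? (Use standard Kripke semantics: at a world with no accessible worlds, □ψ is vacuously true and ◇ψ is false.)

Let φ = ¬(q → (◇s → (¬p ∨ q))). Evaluate φ at each world:
  a (successors {b, c, g, i, j}): φ is false.
  b (successors {a, f, h}): φ is false.
  c (successors {a, h, j}): φ is false.
  d (successors {f, g, i}): φ is false.
  e (successors ∅): φ is false.
  f (successors {b, d, h, i}): φ is false.
  g (successors {a, d, h, j}): φ is false.
  h (successors {b, c, f, g}): φ is false.
  i (successors {a, d, f}): φ is false.
  j (successors {a, c, g, j}): φ is false.
For instance, at a:
  At a: q → (◇s → (¬p ∨ q)) is true, so ¬(q → (◇s → (¬p ∨ q))) is false.
    At a: q is true, ◇s → (¬p ∨ q) is true, so q → (◇s → (¬p ∨ q)) is true.
      At a: ◇s is true, ¬p ∨ q is true, so ◇s → (¬p ∨ q) is true.

No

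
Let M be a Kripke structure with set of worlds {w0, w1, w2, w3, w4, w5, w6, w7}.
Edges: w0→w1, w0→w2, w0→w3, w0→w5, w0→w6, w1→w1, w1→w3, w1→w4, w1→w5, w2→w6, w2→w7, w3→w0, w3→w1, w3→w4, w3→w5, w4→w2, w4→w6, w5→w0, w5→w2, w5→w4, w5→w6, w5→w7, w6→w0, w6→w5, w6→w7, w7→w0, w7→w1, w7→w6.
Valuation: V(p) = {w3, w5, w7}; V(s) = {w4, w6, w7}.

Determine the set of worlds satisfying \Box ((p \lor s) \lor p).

w2

Let φ = \Box ((p \lor s) \lor p). Evaluate φ at each world:
  w0 (successors {w1, w2, w3, w5, w6}): φ is false.
  w1 (successors {w1, w3, w4, w5}): φ is false.
  w2 (successors {w6, w7}): φ is true.
  w3 (successors {w0, w1, w4, w5}): φ is false.
  w4 (successors {w2, w6}): φ is false.
  w5 (successors {w0, w2, w4, w6, w7}): φ is false.
  w6 (successors {w0, w5, w7}): φ is false.
  w7 (successors {w0, w1, w6}): φ is false.
For instance, at w4:
  At w4: \Box ((p \lor s) \lor p) requires (p \lor s) \lor p at every successor {w2, w6}.
    (p \lor s) \lor p fails at w2, so \Box ((p \lor s) \lor p) is false at w4.
Satisfying worlds: {w2}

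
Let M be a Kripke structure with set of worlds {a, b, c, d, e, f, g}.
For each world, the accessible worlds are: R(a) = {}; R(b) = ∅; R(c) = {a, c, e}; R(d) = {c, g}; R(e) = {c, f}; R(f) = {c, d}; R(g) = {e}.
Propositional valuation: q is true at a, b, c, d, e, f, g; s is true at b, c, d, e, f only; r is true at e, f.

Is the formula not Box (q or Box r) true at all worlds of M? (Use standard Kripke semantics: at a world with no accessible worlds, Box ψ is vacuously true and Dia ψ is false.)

No

Let φ = not Box (q or Box r). Evaluate φ at each world:
  a (successors ∅): φ is false.
  b (successors ∅): φ is false.
  c (successors {a, c, e}): φ is false.
  d (successors {c, g}): φ is false.
  e (successors {c, f}): φ is false.
  f (successors {c, d}): φ is false.
  g (successors {e}): φ is false.
Detail at a (counterexample):
  At a: Box (q or Box r) is true, so not Box (q or Box r) is false.
    At a: no accessible worlds, so Box (q or Box r) holds vacuously.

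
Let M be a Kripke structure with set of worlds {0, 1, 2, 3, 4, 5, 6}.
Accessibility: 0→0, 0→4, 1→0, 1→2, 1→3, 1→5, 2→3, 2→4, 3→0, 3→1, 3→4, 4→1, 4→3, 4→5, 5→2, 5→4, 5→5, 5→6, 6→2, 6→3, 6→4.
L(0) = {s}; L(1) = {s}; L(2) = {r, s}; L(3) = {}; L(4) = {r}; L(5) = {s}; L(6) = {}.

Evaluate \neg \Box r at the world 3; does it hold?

Yes

At 3: \Box r is false, so \neg \Box r is true.
  At 3: \Box r requires r at every successor {0, 1, 4}.
    r fails at 0, so \Box r is false at 3.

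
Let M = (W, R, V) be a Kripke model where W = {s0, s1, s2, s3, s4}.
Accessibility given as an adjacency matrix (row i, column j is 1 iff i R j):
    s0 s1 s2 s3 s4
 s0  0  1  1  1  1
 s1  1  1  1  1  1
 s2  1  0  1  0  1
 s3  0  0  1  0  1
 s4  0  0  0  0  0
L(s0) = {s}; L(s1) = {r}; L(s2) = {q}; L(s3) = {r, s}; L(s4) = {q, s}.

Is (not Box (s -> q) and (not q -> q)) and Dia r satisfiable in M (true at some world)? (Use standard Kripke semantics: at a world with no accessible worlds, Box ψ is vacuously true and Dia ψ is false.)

No

Let φ = (not Box (s -> q) and (not q -> q)) and Dia r. Evaluate φ at each world:
  s0 (successors {s1, s2, s3, s4}): φ is false.
  s1 (successors {s0, s1, s2, s3, s4}): φ is false.
  s2 (successors {s0, s2, s4}): φ is false.
  s3 (successors {s2, s4}): φ is false.
  s4 (successors ∅): φ is false.
For instance, at s3:
  At s3: not Box (s -> q) and (not q -> q) is false, Dia r is false, so (not Box (s -> q) and (not q -> q)) and Dia r is false.
    At s3: not Box (s -> q) is false, not q -> q is false, so not Box (s -> q) and (not q -> q) is false.
      At s3: Box (s -> q) is true, so not Box (s -> q) is false.
    At s3: Dia r requires r at some successor in {s2, s4}.
      At s2: r is false.
      At s4: r is false.
    So Dia r is false at s3.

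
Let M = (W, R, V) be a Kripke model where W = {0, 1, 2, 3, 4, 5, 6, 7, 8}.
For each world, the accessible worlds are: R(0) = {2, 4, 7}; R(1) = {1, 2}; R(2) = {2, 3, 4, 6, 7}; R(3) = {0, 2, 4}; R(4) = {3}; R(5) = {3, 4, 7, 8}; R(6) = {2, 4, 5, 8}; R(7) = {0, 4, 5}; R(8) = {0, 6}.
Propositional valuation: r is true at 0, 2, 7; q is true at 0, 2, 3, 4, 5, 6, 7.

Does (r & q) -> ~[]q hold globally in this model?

No

Let φ = (r & q) -> ~[]q. Evaluate φ at each world:
  0 (successors {2, 4, 7}): φ is false.
  1 (successors {1, 2}): φ is true.
  2 (successors {2, 3, 4, 6, 7}): φ is false.
  3 (successors {0, 2, 4}): φ is true.
  4 (successors {3}): φ is true.
  5 (successors {3, 4, 7, 8}): φ is true.
  6 (successors {2, 4, 5, 8}): φ is true.
  7 (successors {0, 4, 5}): φ is false.
  8 (successors {0, 6}): φ is true.
Detail at 0 (counterexample):
  At 0: r & q is true, ~[]q is false, so (r & q) -> ~[]q is false.
    At 0: []q is true, so ~[]q is false.
      At 0: []q requires q at every successor {2, 4, 7}.
        At 2: q is true.
        At 4: q is true.
        At 7: q is true.
      So []q is true at 0.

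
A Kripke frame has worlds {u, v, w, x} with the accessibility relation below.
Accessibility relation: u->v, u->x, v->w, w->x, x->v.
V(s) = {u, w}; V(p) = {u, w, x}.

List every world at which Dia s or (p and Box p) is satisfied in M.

Let φ = Dia s or (p and Box p). Evaluate φ at each world:
  u (successors {v, x}): φ is false.
  v (successors {w}): φ is true.
  w (successors {x}): φ is true.
  x (successors {v}): φ is false.
For instance, at u:
  At u: Dia s is false, p and Box p is false, so Dia s or (p and Box p) is false.
    At u: Dia s requires s at some successor in {v, x}.
      At v: s is false.
      At x: s is false.
    So Dia s is false at u.
    At u: p is true, Box p is false, so p and Box p is false.
      At u: Box p requires p at every successor {v, x}.
        p fails at v, so Box p is false at u.
Satisfying worlds: {v, w}

v, w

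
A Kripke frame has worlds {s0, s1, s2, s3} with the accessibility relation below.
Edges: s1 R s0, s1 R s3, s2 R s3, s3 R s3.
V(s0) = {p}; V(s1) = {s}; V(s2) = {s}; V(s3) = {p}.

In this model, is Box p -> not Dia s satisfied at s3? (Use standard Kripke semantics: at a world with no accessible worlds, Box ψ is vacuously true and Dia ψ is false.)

Yes

At s3: Box p is true, not Dia s is true, so Box p -> not Dia s is true.
  At s3: Box p requires p at every successor {s3}.
    At s3: p is true.
  So Box p is true at s3.
  At s3: Dia s is false, so not Dia s is true.
    At s3: Dia s requires s at some successor in {s3}.
      At s3: s is false.
    So Dia s is false at s3.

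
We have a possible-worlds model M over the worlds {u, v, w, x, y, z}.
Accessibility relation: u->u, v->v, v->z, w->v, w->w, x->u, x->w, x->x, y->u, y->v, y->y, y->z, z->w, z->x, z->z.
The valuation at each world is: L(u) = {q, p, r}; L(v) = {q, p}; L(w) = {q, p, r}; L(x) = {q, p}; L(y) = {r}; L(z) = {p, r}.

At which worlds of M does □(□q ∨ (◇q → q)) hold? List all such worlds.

u, w, x

Recall that □ψ holds at a world iff ψ holds at every accessible world, and ◇ψ holds iff ψ holds at some accessible world.
Let φ = □(□q ∨ (◇q → q)). Evaluate φ at each world:
  u (successors {u}): φ is true.
  v (successors {v, z}): φ is false.
  w (successors {v, w}): φ is true.
  x (successors {u, w, x}): φ is true.
  y (successors {u, v, y, z}): φ is false.
  z (successors {w, x, z}): φ is false.
For instance, at v:
  At v: □(□q ∨ (◇q → q)) requires □q ∨ (◇q → q) at every successor {v, z}.
    □q ∨ (◇q → q) fails at z, so □(□q ∨ (◇q → q)) is false at v.
      At z: □q is false, ◇q → q is false, so □q ∨ (◇q → q) is false.
Satisfying worlds: {u, w, x}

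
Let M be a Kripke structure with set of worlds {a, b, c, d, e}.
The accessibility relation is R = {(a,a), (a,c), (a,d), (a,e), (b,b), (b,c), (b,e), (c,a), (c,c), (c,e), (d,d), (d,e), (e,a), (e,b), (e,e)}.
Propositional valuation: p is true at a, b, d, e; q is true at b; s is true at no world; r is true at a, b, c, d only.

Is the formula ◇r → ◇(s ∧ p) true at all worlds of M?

Let φ = ◇r → ◇(s ∧ p). Evaluate φ at each world:
  a (successors {a, c, d, e}): φ is false.
  b (successors {b, c, e}): φ is false.
  c (successors {a, c, e}): φ is false.
  d (successors {d, e}): φ is false.
  e (successors {a, b, e}): φ is false.
Detail at a (counterexample):
  At a: ◇r is true, ◇(s ∧ p) is false, so ◇r → ◇(s ∧ p) is false.
    At a: ◇r requires r at some successor in {a, c, d, e}.
      r holds at a, so ◇r is true at a.
    At a: ◇(s ∧ p) requires s ∧ p at some successor in {a, c, d, e}.
      At a: s ∧ p is false.
      At c: s ∧ p is false.
      At d: s ∧ p is false.
      At e: s ∧ p is false.
    So ◇(s ∧ p) is false at a.

No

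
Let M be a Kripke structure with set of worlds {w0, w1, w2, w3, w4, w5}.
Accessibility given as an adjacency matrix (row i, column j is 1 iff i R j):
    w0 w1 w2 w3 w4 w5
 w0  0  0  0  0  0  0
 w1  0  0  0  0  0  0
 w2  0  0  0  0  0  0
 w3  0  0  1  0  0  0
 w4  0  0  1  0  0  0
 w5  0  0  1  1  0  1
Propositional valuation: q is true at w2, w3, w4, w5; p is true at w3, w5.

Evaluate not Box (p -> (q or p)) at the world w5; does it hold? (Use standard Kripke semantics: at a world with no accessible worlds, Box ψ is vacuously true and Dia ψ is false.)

No

Recall that Box ψ holds at a world iff ψ holds at every accessible world, and Dia ψ holds iff ψ holds at some accessible world.
At w5: Box (p -> (q or p)) is true, so not Box (p -> (q or p)) is false.
  At w5: Box (p -> (q or p)) requires p -> (q or p) at every successor {w2, w3, w5}.
    At w2: p -> (q or p) is true.
    At w3: p -> (q or p) is true.
    At w5: p -> (q or p) is true.
  So Box (p -> (q or p)) is true at w5.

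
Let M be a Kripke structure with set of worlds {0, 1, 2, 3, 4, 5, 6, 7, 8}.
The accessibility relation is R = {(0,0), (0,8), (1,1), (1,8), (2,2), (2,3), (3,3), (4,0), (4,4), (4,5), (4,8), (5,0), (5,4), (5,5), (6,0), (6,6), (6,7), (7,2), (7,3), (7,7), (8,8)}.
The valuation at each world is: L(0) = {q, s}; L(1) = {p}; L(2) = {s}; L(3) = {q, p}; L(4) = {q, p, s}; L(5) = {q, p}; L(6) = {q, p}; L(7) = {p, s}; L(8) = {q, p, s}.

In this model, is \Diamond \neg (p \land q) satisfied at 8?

At 8: \Diamond \neg (p \land q) requires \neg (p \land q) at some successor in {8}.
  At 8: \neg (p \land q) is false.
So \Diamond \neg (p \land q) is false at 8.

No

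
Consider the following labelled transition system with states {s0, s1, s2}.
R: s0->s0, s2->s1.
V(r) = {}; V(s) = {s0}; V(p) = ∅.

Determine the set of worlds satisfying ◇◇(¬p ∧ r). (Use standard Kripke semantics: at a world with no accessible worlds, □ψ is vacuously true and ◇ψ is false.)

none

Let φ = ◇◇(¬p ∧ r). Evaluate φ at each world:
  s0 (successors {s0}): φ is false.
  s1 (successors ∅): φ is false.
  s2 (successors {s1}): φ is false.
For instance, at s2:
  At s2: ◇◇(¬p ∧ r) requires ◇(¬p ∧ r) at some successor in {s1}.
    At s1: ◇(¬p ∧ r) is false.
  So ◇◇(¬p ∧ r) is false at s2.
Satisfying worlds: none.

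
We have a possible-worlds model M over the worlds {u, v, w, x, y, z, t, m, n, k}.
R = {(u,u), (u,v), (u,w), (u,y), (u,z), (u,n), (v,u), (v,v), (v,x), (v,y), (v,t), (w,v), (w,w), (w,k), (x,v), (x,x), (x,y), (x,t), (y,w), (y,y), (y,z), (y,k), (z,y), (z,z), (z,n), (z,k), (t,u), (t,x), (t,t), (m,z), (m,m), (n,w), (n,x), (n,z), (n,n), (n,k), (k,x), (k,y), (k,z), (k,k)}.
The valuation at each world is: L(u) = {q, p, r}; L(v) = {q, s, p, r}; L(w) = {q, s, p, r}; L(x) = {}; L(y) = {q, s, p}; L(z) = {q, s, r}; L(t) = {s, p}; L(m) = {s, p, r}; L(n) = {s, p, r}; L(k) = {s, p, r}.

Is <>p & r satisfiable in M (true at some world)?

Recall that <>ψ holds at a world iff ψ holds at some accessible world.
Let φ = <>p & r. Evaluate φ at each world:
  u (successors {u, v, w, y, z, n}): φ is true.
  v (successors {u, v, x, y, t}): φ is true.
  w (successors {v, w, k}): φ is true.
  x (successors {v, x, y, t}): φ is false.
  y (successors {w, y, z, k}): φ is false.
  z (successors {y, z, n, k}): φ is true.
  t (successors {u, x, t}): φ is false.
  m (successors {z, m}): φ is true.
  n (successors {w, x, z, n, k}): φ is true.
  k (successors {x, y, z, k}): φ is true.
Detail at u (witness):
  At u: <>p is true, r is true, so <>p & r is true.
    At u: <>p requires p at some successor in {u, v, w, y, z, n}.
      p holds at u, so <>p is true at u.

Yes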